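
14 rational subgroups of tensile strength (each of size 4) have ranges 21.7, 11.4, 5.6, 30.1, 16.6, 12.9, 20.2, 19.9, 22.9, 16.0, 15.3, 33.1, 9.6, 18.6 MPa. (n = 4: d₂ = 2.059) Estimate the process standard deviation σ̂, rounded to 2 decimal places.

8.81

R̄ = (21.7 + 11.4 + 5.6 + 30.1 + 16.6 + 12.9 + 20.2 + 19.9 + 22.9 + 16.0 + 15.3 + 33.1 + 9.6 + 18.6) / 14 = 18.1357
σ̂ = R̄ / d₂ = 18.1357 / 2.059 = 8.8080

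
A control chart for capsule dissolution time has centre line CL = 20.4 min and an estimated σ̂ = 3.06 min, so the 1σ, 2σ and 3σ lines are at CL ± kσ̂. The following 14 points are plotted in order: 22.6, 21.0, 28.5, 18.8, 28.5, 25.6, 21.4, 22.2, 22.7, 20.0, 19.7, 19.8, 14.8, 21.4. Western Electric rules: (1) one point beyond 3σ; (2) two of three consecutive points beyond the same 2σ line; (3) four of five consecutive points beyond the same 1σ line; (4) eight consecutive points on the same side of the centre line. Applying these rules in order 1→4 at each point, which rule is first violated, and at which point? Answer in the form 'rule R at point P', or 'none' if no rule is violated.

rule 2 at point 5

Zone of each point (C = within 1σ̂, B = 1σ̂–2σ̂, A = 2σ̂–3σ̂, * = beyond 3σ̂; sign = side of CL): 1:+C, 2:+C, 3:+A, 4:-C, 5:+A, 6:+B, 7:+C, 8:+C, 9:+C, 10:-C, 11:-C, 12:-C, 13:-B, 14:+C
Rule 2 (two of three consecutive points beyond the same 2σ limit) is satisfied at point 5.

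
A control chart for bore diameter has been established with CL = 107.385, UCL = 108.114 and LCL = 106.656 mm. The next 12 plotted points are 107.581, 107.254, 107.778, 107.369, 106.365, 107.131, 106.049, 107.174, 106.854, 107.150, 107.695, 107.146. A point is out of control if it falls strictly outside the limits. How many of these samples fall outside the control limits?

2

Compare each point to [106.656, 108.114]: sample 5 = 106.365 < LCL; sample 7 = 106.049 < LCL.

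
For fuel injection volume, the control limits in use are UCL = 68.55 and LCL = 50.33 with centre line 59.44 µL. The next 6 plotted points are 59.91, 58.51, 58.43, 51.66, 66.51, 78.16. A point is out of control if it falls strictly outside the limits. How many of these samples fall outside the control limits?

Compare each point to [50.33, 68.55]: sample 6 = 78.16 > UCL.

1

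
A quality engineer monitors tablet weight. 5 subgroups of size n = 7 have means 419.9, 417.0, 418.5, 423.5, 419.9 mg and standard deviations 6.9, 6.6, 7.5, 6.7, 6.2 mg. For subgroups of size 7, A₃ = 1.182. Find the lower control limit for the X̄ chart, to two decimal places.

X̄̄ = (419.9 + 417.0 + 418.5 + 423.5 + 419.9) / 5 = 419.7600
s̄ = (6.9 + 6.6 + 7.5 + 6.7 + 6.2) / 5 = 6.7800
LCL = X̄̄ − A₃·s̄ = 419.7600 − 1.182 × 6.7800 = 411.7460

411.75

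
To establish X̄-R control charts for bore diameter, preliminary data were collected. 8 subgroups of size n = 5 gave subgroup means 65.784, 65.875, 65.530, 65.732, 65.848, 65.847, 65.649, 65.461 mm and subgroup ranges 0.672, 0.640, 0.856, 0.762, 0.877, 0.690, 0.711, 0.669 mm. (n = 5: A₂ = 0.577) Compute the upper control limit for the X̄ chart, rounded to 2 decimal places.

X̄̄ = (65.784 + 65.875 + 65.530 + 65.732 + 65.848 + 65.847 + 65.649 + 65.461) / 8 = 525.7260 / 8 = 65.7157
R̄ = (0.672 + 0.640 + 0.856 + 0.762 + 0.877 + 0.690 + 0.711 + 0.669) / 8 = 5.8770 / 8 = 0.7346
UCL = X̄̄ + A₂·R̄ = 65.7157 + 0.577 × 0.7346 = 66.1396

66.14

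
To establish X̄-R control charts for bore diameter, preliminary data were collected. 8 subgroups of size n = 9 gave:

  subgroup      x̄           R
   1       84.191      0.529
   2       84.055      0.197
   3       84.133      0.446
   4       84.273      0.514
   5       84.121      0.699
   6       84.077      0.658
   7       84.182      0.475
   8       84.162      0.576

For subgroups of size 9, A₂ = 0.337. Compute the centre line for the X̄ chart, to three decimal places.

X̄̄ = (84.191 + 84.055 + 84.133 + 84.273 + 84.121 + 84.077 + 84.182 + 84.162) / 8 = 673.1940 / 8 = 84.1492
CL = X̄̄ = 84.1492

84.149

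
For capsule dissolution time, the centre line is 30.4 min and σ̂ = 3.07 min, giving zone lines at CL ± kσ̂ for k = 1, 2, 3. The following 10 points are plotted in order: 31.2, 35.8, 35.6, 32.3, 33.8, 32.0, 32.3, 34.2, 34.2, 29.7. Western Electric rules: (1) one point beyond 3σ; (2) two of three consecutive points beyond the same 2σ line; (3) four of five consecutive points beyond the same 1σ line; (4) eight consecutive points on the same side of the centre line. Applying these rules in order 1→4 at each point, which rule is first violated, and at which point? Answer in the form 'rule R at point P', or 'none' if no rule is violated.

rule 4 at point 8

Zone of each point (C = within 1σ̂, B = 1σ̂–2σ̂, A = 2σ̂–3σ̂, * = beyond 3σ̂; sign = side of CL): 1:+C, 2:+B, 3:+B, 4:+C, 5:+B, 6:+C, 7:+C, 8:+B, 9:+B, 10:-C
Rule 4 (eight consecutive points on the same side of the centre line) is satisfied at point 8.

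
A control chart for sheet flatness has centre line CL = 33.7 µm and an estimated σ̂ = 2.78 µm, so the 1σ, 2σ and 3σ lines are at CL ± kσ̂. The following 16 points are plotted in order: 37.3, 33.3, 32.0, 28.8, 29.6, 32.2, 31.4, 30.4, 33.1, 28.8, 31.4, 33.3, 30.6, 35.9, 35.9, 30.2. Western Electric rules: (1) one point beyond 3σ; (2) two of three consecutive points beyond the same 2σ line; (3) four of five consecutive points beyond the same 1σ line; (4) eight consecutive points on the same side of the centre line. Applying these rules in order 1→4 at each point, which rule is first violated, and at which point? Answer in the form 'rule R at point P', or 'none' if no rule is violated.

Zone of each point (C = within 1σ̂, B = 1σ̂–2σ̂, A = 2σ̂–3σ̂, * = beyond 3σ̂; sign = side of CL): 1:+B, 2:-C, 3:-C, 4:-B, 5:-B, 6:-C, 7:-C, 8:-B, 9:-C, 10:-B, 11:-C, 12:-C, 13:-B, 14:+C, 15:+C, 16:-B
Rule 4 (eight consecutive points on the same side of the centre line) is satisfied at point 9.

rule 4 at point 9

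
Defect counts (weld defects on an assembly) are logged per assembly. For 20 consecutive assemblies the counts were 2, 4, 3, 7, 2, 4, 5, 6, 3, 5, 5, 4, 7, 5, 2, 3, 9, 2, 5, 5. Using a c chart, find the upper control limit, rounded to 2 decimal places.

c̄ = (2 + 4 + 3 + 7 + 2 + 4 + 5 + 6 + 3 + 5 + 5 + 4 + 7 + 5 + 2 + 3 + 9 + 2 + 5 + 5) / 20 = 88 / 20 = 4.4000
UCL = c̄ + 3√c̄ = 4.4000 + 3 × √4.4000 = 4.4000 + 3 × 2.0976 = 10.6929

10.69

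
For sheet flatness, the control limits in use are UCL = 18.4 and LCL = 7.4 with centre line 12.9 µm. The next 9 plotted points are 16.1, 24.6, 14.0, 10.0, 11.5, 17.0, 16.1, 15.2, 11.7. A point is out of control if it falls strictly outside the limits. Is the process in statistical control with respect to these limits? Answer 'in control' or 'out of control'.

Compare each point to [7.4, 18.4]: sample 2 = 24.6 > UCL.

out of control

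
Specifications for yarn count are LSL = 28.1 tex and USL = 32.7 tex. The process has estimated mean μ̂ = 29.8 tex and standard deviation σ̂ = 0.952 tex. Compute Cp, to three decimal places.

0.805

Cp = (USL − LSL) / (6σ̂) = (32.7 − 28.1) / (6 × 0.952) = 4.6000 / 5.7120 = 0.8053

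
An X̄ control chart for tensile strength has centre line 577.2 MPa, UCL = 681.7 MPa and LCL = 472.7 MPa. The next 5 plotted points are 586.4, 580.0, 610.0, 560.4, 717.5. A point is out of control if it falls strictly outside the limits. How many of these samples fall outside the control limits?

Compare each point to [472.7, 681.7]: sample 5 = 717.5 > UCL.

1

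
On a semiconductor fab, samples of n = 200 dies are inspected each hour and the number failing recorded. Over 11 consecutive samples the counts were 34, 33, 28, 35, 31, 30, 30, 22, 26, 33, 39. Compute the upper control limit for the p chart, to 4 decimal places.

p̄ = Σdᵢ / (k·n) = 341 / (11 × 200) = 0.15500
UCL = p̄ + 3·√(p̄(1−p̄)/n) = 0.15500 + 3 × √(0.15500×0.84500/200) = 0.15500 + 3 × 0.02559 = 0.23177

0.2318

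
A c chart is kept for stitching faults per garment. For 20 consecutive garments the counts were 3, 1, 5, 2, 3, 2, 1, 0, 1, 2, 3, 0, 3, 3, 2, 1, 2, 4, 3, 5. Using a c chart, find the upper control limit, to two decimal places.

c̄ = (3 + 1 + 5 + 2 + 3 + 2 + 1 + 0 + 1 + 2 + 3 + 0 + 3 + 3 + 2 + 1 + 2 + 4 + 3 + 5) / 20 = 46 / 20 = 2.3000
UCL = c̄ + 3√c̄ = 2.3000 + 3 × √2.3000 = 2.3000 + 3 × 1.5166 = 6.8497

6.85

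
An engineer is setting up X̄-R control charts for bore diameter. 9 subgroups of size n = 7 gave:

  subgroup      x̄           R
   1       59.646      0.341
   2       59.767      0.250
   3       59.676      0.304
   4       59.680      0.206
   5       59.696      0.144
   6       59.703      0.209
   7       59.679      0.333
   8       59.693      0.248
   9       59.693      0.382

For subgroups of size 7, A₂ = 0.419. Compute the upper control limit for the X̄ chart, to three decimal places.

X̄̄ = (59.646 + 59.767 + 59.676 + 59.680 + 59.696 + 59.703 + 59.679 + 59.693 + 59.693) / 9 = 537.2330 / 9 = 59.6926
R̄ = (0.341 + 0.250 + 0.304 + 0.206 + 0.144 + 0.209 + 0.333 + 0.248 + 0.382) / 9 = 2.4170 / 9 = 0.2686
UCL = X̄̄ + A₂·R̄ = 59.6926 + 0.419 × 0.2686 = 59.8051

59.805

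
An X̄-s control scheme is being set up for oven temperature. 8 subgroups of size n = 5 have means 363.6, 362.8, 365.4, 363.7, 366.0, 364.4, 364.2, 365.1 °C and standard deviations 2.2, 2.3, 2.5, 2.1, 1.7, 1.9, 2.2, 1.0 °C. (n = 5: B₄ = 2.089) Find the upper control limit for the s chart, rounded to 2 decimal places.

4.15

s̄ = (2.2 + 2.3 + 2.5 + 2.1 + 1.7 + 1.9 + 2.2 + 1.0) / 8 = 1.9875
UCL_s = B₄·s̄ = 2.089 × 1.9875 = 4.1519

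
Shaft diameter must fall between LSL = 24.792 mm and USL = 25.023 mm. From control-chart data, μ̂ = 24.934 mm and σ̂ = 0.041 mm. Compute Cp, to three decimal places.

Cp = (USL − LSL) / (6σ̂) = (25.023 − 24.792) / (6 × 0.041) = 0.2310 / 0.2460 = 0.9390

0.939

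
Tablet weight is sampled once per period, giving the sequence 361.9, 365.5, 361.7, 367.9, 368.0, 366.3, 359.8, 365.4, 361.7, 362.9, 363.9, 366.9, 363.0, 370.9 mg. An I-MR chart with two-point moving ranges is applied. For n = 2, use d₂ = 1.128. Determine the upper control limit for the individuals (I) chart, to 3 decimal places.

374.561

X̄ = (361.9 + 365.5 + 361.7 + 367.9 + 368.0 + 366.3 + 359.8 + 365.4 + 361.7 + 362.9 + 363.9 + 366.9 + 363.0 + 370.9) / 14 = 364.7000
Moving ranges: 3.6, 3.8, 6.2, 0.1, 1.7, 6.5, 5.6, 3.7, 1.2, 1.0, 3.0, 3.9, 7.9; M̄R̄ = 48.2000 / 13 = 3.7077
UCL = X̄ + 3·M̄R̄/d₂ = 364.7000 + 3 × 3.7077 / 1.128 = 374.5609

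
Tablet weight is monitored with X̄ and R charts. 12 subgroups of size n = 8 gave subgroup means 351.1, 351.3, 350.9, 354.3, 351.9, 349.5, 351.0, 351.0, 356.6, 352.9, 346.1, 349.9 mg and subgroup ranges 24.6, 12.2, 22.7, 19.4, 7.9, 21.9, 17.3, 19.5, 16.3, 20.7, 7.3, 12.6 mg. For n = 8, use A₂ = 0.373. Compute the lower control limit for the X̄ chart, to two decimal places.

345.08

X̄̄ = (351.1 + 351.3 + 350.9 + 354.3 + 351.9 + 349.5 + 351.0 + 351.0 + 356.6 + 352.9 + 346.1 + 349.9) / 12 = 4216.5000 / 12 = 351.3750
R̄ = (24.6 + 12.2 + 22.7 + 19.4 + 7.9 + 21.9 + 17.3 + 19.5 + 16.3 + 20.7 + 7.3 + 12.6) / 12 = 202.4000 / 12 = 16.8667
LCL = X̄̄ − A₂·R̄ = 351.3750 − 0.373 × 16.8667 = 345.0837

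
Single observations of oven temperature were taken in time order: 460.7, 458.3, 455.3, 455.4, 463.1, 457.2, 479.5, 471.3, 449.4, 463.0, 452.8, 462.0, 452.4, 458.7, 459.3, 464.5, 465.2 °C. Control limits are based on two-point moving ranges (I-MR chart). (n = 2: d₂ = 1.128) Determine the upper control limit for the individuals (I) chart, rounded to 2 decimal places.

X̄ = (460.7 + 458.3 + 455.3 + 455.4 + 463.1 + 457.2 + 479.5 + 471.3 + 449.4 + 463.0 + 452.8 + 462.0 + 452.4 + 458.7 + 459.3 + 464.5 + 465.2) / 17 = 460.4765
Moving ranges: 2.4, 3.0, 0.1, 7.7, 5.9, 22.3, 8.2, 21.9, 13.6, 10.2, 9.2, 9.6, 6.3, 0.6, 5.2, 0.7; M̄R̄ = 126.9000 / 16 = 7.9312
UCL = X̄ + 3·M̄R̄/d₂ = 460.4765 + 3 × 7.9312 / 1.128 = 481.5702

481.57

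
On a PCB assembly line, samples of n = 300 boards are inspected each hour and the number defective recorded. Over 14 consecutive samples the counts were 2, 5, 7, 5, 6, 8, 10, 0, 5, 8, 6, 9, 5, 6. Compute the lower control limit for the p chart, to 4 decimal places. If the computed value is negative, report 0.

p̄ = Σdᵢ / (k·n) = 82 / (14 × 300) = 0.01952
LCL = p̄ − 3·√(p̄(1−p̄)/n) = 0.01952 − 3 × 0.00799 = -0.00444 → 0 (negative, so LCL = 0)

0.0000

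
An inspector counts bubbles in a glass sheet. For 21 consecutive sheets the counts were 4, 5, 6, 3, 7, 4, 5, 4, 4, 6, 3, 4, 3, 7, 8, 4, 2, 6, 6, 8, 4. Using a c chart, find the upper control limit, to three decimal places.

11.549

c̄ = (4 + 5 + 6 + 3 + 7 + 4 + 5 + 4 + 4 + 6 + 3 + 4 + 3 + 7 + 8 + 4 + 2 + 6 + 6 + 8 + 4) / 21 = 103 / 21 = 4.9048
UCL = c̄ + 3√c̄ = 4.9048 + 3 × √4.9048 = 4.9048 + 3 × 2.2147 = 11.5488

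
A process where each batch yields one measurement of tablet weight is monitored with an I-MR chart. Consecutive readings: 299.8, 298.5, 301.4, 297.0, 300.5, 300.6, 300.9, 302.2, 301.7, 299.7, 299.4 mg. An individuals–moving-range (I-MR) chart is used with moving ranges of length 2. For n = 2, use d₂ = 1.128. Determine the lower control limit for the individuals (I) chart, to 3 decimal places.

295.740

X̄ = (299.8 + 298.5 + 301.4 + 297.0 + 300.5 + 300.6 + 300.9 + 302.2 + 301.7 + 299.7 + 299.4) / 11 = 300.1545
Moving ranges: 1.3, 2.9, 4.4, 3.5, 0.1, 0.3, 1.3, 0.5, 2.0, 0.3; M̄R̄ = 16.6000 / 10 = 1.6600
LCL = X̄ − 3·M̄R̄/d₂ = 300.1545 − 3 × 1.6600 / 1.128 = 295.7397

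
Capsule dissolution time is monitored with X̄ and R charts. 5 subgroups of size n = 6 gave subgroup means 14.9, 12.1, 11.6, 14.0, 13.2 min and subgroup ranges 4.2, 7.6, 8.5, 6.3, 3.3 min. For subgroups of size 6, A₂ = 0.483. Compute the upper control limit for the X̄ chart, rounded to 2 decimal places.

16.05

X̄̄ = (14.9 + 12.1 + 11.6 + 14.0 + 13.2) / 5 = 65.8000 / 5 = 13.1600
R̄ = (4.2 + 7.6 + 8.5 + 6.3 + 3.3) / 5 = 29.9000 / 5 = 5.9800
UCL = X̄̄ + A₂·R̄ = 13.1600 + 0.483 × 5.9800 = 16.0483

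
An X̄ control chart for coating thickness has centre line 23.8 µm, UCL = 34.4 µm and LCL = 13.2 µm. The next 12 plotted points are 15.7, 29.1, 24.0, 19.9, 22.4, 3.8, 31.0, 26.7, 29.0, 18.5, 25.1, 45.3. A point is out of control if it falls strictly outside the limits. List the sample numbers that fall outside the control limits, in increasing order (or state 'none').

6, 12

Compare each point to [13.2, 34.4]: sample 6 = 3.8 < LCL; sample 12 = 45.3 > UCL.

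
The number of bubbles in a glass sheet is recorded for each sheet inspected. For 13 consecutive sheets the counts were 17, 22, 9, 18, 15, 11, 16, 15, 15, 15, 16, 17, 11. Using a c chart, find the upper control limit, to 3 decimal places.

26.832

c̄ = (17 + 22 + 9 + 18 + 15 + 11 + 16 + 15 + 15 + 15 + 16 + 17 + 11) / 13 = 197 / 13 = 15.1538
UCL = c̄ + 3√c̄ = 15.1538 + 3 × √15.1538 = 15.1538 + 3 × 3.8928 = 26.8322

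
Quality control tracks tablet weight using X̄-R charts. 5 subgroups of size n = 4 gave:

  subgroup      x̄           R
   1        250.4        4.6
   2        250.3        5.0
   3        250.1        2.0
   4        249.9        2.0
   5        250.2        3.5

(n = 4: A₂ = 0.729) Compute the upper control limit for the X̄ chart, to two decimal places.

X̄̄ = (250.4 + 250.3 + 250.1 + 249.9 + 250.2) / 5 = 1250.9000 / 5 = 250.1800
R̄ = (4.6 + 5.0 + 2.0 + 2.0 + 3.5) / 5 = 17.1000 / 5 = 3.4200
UCL = X̄̄ + A₂·R̄ = 250.1800 + 0.729 × 3.4200 = 252.6732

252.67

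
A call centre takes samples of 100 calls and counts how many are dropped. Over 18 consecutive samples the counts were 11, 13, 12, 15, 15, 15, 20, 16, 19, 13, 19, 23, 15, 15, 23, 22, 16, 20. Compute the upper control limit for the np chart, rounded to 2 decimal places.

p̄ = Σdᵢ / (k·n) = 302 / (18 × 100) = 0.16778
UCL = np̄ + 3·√(np̄(1−p̄)) = 16.7778 + 3 × √(16.7778×0.83222) = 16.7778 + 3 × 3.7367 = 27.9878

27.99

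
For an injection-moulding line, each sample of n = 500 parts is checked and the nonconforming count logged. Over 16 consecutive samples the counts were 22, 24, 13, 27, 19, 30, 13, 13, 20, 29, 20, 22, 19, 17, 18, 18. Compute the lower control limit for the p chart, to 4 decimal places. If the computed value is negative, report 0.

p̄ = Σdᵢ / (k·n) = 324 / (16 × 500) = 0.04050
LCL = p̄ − 3·√(p̄(1−p̄)/n) = 0.04050 − 3 × 0.00882 = 0.01405

0.0141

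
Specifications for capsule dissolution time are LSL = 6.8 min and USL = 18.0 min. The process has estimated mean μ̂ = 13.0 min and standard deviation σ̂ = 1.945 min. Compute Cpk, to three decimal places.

Cpu = (USL − μ̂) / (3σ̂) = (18.0 − 13.0) / (3 × 1.945) = 0.8569; Cpl = (μ̂ − LSL) / (3σ̂) = (13.0 − 6.8) / (3 × 1.945) = 1.0626; Cpk = min(Cpu, Cpl) = 0.8569

0.857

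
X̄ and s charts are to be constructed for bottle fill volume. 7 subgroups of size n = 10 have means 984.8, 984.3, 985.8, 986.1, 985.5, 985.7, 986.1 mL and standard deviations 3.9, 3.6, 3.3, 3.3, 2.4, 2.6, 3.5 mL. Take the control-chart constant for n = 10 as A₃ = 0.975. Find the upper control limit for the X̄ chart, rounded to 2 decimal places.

988.62

X̄̄ = (984.8 + 984.3 + 985.8 + 986.1 + 985.5 + 985.7 + 986.1) / 7 = 985.4714
s̄ = (3.9 + 3.6 + 3.3 + 3.3 + 2.4 + 2.6 + 3.5) / 7 = 3.2286
UCL = X̄̄ + A₃·s̄ = 985.4714 + 0.975 × 3.2286 = 988.6193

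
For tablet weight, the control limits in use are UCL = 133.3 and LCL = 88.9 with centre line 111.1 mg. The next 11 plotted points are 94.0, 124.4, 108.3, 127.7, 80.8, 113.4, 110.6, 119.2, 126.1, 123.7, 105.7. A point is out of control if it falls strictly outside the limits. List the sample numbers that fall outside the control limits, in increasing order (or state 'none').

5

Compare each point to [88.9, 133.3]: sample 5 = 80.8 < LCL.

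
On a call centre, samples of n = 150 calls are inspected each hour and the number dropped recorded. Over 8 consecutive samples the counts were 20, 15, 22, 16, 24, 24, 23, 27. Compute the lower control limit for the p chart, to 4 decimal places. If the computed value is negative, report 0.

p̄ = Σdᵢ / (k·n) = 171 / (8 × 150) = 0.14250
LCL = p̄ − 3·√(p̄(1−p̄)/n) = 0.14250 − 3 × 0.02854 = 0.05688

0.0569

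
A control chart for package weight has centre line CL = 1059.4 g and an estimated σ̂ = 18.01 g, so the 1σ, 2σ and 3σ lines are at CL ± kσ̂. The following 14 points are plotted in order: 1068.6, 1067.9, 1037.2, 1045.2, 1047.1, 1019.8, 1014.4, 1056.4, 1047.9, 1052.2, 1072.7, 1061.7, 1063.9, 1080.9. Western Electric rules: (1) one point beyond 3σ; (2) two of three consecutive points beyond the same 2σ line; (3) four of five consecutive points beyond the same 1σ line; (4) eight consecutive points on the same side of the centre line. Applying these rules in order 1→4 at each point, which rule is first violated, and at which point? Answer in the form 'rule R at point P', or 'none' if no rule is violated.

Zone of each point (C = within 1σ̂, B = 1σ̂–2σ̂, A = 2σ̂–3σ̂, * = beyond 3σ̂; sign = side of CL): 1:+C, 2:+C, 3:-B, 4:-C, 5:-C, 6:-A, 7:-A, 8:-C, 9:-C, 10:-C, 11:+C, 12:+C, 13:+C, 14:+B
Rule 2 (two of three consecutive points beyond the same 2σ limit) is satisfied at point 7.

rule 2 at point 7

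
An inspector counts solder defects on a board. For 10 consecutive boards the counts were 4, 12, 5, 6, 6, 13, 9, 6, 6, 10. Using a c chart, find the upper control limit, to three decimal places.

c̄ = (4 + 12 + 5 + 6 + 6 + 13 + 9 + 6 + 6 + 10) / 10 = 77 / 10 = 7.7000
UCL = c̄ + 3√c̄ = 7.7000 + 3 × √7.7000 = 7.7000 + 3 × 2.7749 = 16.0247

16.025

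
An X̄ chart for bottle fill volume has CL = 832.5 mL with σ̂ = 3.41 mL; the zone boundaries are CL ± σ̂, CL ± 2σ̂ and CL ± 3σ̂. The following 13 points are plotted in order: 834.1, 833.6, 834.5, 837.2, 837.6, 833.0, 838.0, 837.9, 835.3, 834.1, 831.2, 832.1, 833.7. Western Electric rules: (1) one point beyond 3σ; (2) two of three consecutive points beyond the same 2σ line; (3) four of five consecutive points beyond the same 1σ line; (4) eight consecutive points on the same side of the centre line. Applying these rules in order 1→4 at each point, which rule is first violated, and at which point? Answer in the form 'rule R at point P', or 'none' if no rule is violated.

rule 3 at point 8

Zone of each point (C = within 1σ̂, B = 1σ̂–2σ̂, A = 2σ̂–3σ̂, * = beyond 3σ̂; sign = side of CL): 1:+C, 2:+C, 3:+C, 4:+B, 5:+B, 6:+C, 7:+B, 8:+B, 9:+C, 10:+C, 11:-C, 12:-C, 13:+C
Rule 3 (four of five consecutive points beyond the same 1σ limit) is satisfied at point 8.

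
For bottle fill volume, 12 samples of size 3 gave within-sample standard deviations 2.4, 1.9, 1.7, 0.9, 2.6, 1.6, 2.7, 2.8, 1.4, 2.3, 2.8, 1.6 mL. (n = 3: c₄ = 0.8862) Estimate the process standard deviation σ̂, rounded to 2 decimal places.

s̄ = (2.4 + 1.9 + 1.7 + 0.9 + 2.6 + 1.6 + 2.7 + 2.8 + 1.4 + 2.3 + 2.8 + 1.6) / 12 = 2.0583
σ̂ = s̄ / c₄ = 2.0583 / 0.8862 = 2.3227

2.32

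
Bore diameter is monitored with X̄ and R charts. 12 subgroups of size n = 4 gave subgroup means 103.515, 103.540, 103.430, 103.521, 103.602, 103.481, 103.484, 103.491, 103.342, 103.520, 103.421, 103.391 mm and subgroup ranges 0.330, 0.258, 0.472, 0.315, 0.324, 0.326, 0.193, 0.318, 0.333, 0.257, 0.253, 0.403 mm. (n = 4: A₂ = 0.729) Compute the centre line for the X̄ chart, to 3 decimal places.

103.478

X̄̄ = (103.515 + 103.540 + 103.430 + 103.521 + 103.602 + 103.481 + 103.484 + 103.491 + 103.342 + 103.520 + 103.421 + 103.391) / 12 = 1241.7380 / 12 = 103.4782
CL = X̄̄ = 103.4782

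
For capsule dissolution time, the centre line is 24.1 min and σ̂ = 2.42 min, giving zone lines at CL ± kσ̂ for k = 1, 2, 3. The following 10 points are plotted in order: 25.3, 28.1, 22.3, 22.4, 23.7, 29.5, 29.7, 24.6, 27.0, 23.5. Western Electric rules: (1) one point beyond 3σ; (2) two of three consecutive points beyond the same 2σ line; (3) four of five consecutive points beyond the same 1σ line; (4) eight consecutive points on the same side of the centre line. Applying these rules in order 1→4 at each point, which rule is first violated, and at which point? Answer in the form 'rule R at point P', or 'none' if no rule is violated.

rule 2 at point 7

Zone of each point (C = within 1σ̂, B = 1σ̂–2σ̂, A = 2σ̂–3σ̂, * = beyond 3σ̂; sign = side of CL): 1:+C, 2:+B, 3:-C, 4:-C, 5:-C, 6:+A, 7:+A, 8:+C, 9:+B, 10:-C
Rule 2 (two of three consecutive points beyond the same 2σ limit) is satisfied at point 7.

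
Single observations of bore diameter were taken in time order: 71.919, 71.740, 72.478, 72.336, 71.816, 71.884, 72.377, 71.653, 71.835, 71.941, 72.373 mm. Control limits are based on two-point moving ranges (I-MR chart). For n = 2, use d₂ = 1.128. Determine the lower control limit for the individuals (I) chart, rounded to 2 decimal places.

X̄ = (71.919 + 71.740 + 72.478 + 72.336 + 71.816 + 71.884 + 72.377 + 71.653 + 71.835 + 71.941 + 72.373) / 11 = 72.0320
Moving ranges: 0.179, 0.738, 0.142, 0.520, 0.068, 0.493, 0.724, 0.182, 0.106, 0.432; M̄R̄ = 3.5840 / 10 = 0.3584
LCL = X̄ − 3·M̄R̄/d₂ = 72.0320 − 3 × 0.3584 / 1.128 = 71.0788

71.08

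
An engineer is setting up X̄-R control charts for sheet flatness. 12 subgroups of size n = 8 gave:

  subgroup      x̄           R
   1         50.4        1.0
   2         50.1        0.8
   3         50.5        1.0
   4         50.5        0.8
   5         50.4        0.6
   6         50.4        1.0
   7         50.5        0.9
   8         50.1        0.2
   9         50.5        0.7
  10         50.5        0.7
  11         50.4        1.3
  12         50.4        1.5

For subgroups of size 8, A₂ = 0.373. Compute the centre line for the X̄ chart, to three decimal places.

50.392

X̄̄ = (50.4 + 50.1 + 50.5 + 50.5 + 50.4 + 50.4 + 50.5 + 50.1 + 50.5 + 50.5 + 50.4 + 50.4) / 12 = 604.7000 / 12 = 50.3917
CL = X̄̄ = 50.3917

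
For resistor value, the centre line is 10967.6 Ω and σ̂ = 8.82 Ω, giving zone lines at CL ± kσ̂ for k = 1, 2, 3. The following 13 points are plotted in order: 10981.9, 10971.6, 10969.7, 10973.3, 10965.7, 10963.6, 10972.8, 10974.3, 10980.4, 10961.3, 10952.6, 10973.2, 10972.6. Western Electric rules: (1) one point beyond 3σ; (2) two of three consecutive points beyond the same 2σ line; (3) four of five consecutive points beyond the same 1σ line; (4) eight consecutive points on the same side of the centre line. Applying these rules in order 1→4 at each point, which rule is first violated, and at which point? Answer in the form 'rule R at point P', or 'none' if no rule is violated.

Zone of each point (C = within 1σ̂, B = 1σ̂–2σ̂, A = 2σ̂–3σ̂, * = beyond 3σ̂; sign = side of CL): 1:+B, 2:+C, 3:+C, 4:+C, 5:-C, 6:-C, 7:+C, 8:+C, 9:+B, 10:-C, 11:-B, 12:+C, 13:+C
No rule fires across all 13 points.

none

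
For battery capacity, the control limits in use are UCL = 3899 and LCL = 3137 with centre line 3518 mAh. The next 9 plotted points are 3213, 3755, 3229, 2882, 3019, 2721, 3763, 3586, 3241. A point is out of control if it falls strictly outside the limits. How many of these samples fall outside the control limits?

3

Compare each point to [3137, 3899]: sample 4 = 2882 < LCL; sample 5 = 3019 < LCL; sample 6 = 2721 < LCL.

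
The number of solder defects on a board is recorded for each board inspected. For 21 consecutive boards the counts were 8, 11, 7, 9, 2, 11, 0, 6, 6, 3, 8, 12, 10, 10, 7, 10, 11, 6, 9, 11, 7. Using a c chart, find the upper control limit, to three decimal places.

16.193

c̄ = (8 + 11 + 7 + 9 + 2 + 11 + 0 + 6 + 6 + 3 + 8 + 12 + 10 + 10 + 7 + 10 + 11 + 6 + 9 + 11 + 7) / 21 = 164 / 21 = 7.8095
UCL = c̄ + 3√c̄ = 7.8095 + 3 × √7.8095 = 7.8095 + 3 × 2.7946 = 16.1932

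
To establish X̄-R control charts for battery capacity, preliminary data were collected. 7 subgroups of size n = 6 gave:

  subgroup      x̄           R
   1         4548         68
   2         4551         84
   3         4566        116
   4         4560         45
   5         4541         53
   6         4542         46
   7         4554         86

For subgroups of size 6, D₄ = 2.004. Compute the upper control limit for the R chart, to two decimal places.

142.57

R̄ = (68 + 84 + 116 + 45 + 53 + 46 + 86) / 7 = 498.0000 / 7 = 71.1429
UCL_R = D₄·R̄ = 2.004 × 71.1429 = 142.5703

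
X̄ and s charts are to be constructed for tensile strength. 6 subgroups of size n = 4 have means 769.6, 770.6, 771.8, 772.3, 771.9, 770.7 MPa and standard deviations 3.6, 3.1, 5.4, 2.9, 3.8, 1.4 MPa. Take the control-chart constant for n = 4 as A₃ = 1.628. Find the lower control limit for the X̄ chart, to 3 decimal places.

765.669

X̄̄ = (769.6 + 770.6 + 771.8 + 772.3 + 771.9 + 770.7) / 6 = 771.1500
s̄ = (3.6 + 3.1 + 5.4 + 2.9 + 3.8 + 1.4) / 6 = 3.3667
LCL = X̄̄ − A₃·s̄ = 771.1500 − 1.628 × 3.3667 = 765.6691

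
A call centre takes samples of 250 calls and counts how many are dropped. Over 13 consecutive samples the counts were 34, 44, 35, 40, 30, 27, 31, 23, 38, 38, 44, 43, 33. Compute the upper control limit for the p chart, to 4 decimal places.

p̄ = Σdᵢ / (k·n) = 460 / (13 × 250) = 0.14154
UCL = p̄ + 3·√(p̄(1−p̄)/n) = 0.14154 + 3 × √(0.14154×0.85846/250) = 0.14154 + 3 × 0.02205 = 0.20768

0.2077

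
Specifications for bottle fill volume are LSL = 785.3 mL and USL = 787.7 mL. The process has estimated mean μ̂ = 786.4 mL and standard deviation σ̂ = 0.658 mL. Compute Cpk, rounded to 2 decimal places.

0.56

Cpu = (USL − μ̂) / (3σ̂) = (787.7 − 786.4) / (3 × 0.658) = 0.6586; Cpl = (μ̂ − LSL) / (3σ̂) = (786.4 − 785.3) / (3 × 0.658) = 0.5572; Cpk = min(Cpu, Cpl) = 0.5572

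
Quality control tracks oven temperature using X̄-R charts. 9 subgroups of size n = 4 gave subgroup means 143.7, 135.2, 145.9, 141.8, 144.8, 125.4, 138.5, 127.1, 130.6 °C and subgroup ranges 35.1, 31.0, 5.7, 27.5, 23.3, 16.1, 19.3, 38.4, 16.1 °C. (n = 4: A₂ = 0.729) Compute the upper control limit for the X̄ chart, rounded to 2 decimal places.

154.21

X̄̄ = (143.7 + 135.2 + 145.9 + 141.8 + 144.8 + 125.4 + 138.5 + 127.1 + 130.6) / 9 = 1233.0000 / 9 = 137.0000
R̄ = (35.1 + 31.0 + 5.7 + 27.5 + 23.3 + 16.1 + 19.3 + 38.4 + 16.1) / 9 = 212.5000 / 9 = 23.6111
UCL = X̄̄ + A₂·R̄ = 137.0000 + 0.729 × 23.6111 = 154.2125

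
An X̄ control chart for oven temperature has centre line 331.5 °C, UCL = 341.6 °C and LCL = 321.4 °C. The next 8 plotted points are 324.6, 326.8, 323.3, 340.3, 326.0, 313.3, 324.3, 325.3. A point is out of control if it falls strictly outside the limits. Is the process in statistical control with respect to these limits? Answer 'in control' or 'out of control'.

Compare each point to [321.4, 341.6]: sample 6 = 313.3 < LCL.

out of control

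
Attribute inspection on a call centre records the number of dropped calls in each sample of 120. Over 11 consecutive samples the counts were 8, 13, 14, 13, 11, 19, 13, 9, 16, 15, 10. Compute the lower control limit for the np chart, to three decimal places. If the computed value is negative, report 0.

2.667

p̄ = Σdᵢ / (k·n) = 141 / (11 × 120) = 0.10682
LCL = np̄ − 3·√(np̄(1−p̄)) = 12.8182 − 3 × 3.3836 = 2.6673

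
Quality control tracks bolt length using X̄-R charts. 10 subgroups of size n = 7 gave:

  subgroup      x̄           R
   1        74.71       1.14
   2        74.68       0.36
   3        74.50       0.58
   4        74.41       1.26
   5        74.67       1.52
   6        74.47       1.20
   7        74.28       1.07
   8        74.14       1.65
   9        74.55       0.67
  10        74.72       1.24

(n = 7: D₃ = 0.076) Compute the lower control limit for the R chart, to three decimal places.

R̄ = (1.14 + 0.36 + 0.58 + 1.26 + 1.52 + 1.20 + 1.07 + 1.65 + 0.67 + 1.24) / 10 = 10.6900 / 10 = 1.0690
LCL_R = D₃·R̄ = 0.076 × 1.0690 = 0.0812

0.081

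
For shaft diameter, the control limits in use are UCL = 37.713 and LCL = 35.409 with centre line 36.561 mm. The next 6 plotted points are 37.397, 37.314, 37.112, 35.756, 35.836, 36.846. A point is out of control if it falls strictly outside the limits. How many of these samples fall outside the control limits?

0

All 6 points lie within [35.409, 37.713].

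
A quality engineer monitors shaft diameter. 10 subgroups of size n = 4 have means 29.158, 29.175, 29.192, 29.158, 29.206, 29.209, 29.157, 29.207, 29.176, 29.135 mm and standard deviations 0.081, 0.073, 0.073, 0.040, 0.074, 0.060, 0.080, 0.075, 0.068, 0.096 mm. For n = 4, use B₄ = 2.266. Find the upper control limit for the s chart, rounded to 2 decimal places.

s̄ = (0.081 + 0.073 + 0.073 + 0.040 + 0.074 + 0.060 + 0.080 + 0.075 + 0.068 + 0.096) / 10 = 0.0720
UCL_s = B₄·s̄ = 2.266 × 0.0720 = 0.1632

0.16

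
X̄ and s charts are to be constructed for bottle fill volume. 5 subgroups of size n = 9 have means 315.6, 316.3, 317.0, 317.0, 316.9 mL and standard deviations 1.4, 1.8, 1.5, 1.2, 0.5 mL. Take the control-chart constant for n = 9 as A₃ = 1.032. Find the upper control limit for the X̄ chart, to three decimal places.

X̄̄ = (315.6 + 316.3 + 317.0 + 317.0 + 316.9) / 5 = 316.5600
s̄ = (1.4 + 1.8 + 1.5 + 1.2 + 0.5) / 5 = 1.2800
UCL = X̄̄ + A₃·s̄ = 316.5600 + 1.032 × 1.2800 = 317.8810

317.881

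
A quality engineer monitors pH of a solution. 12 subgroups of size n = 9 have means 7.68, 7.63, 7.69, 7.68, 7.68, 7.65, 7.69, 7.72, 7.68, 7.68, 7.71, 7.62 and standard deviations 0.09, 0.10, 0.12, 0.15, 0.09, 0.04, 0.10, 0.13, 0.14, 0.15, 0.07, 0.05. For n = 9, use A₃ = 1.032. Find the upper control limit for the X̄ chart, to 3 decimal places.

7.782

X̄̄ = (7.68 + 7.63 + 7.69 + 7.68 + 7.68 + 7.65 + 7.69 + 7.72 + 7.68 + 7.68 + 7.71 + 7.62) / 12 = 7.6758
s̄ = (0.09 + 0.10 + 0.12 + 0.15 + 0.09 + 0.04 + 0.10 + 0.13 + 0.14 + 0.15 + 0.07 + 0.05) / 12 = 0.1025
UCL = X̄̄ + A₃·s̄ = 7.6758 + 1.032 × 0.1025 = 7.7816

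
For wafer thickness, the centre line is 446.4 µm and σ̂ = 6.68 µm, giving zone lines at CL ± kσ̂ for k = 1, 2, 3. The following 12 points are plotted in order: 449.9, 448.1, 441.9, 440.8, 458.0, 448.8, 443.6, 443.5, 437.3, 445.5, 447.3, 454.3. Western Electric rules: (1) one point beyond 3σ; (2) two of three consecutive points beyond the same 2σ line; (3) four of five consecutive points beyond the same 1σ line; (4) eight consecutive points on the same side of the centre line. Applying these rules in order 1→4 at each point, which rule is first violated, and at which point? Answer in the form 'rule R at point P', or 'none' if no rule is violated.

none

Zone of each point (C = within 1σ̂, B = 1σ̂–2σ̂, A = 2σ̂–3σ̂, * = beyond 3σ̂; sign = side of CL): 1:+C, 2:+C, 3:-C, 4:-C, 5:+B, 6:+C, 7:-C, 8:-C, 9:-B, 10:-C, 11:+C, 12:+B
No rule fires across all 12 points.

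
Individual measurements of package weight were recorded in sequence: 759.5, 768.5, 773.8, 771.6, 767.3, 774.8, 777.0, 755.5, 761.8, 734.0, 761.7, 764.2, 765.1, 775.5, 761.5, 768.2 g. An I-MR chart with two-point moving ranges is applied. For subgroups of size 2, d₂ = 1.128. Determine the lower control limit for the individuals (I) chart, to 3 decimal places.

X̄ = (759.5 + 768.5 + 773.8 + 771.6 + 767.3 + 774.8 + 777.0 + 755.5 + 761.8 + 734.0 + 761.7 + 764.2 + 765.1 + 775.5 + 761.5 + 768.2) / 16 = 765.0000
Moving ranges: 9.0, 5.3, 2.2, 4.3, 7.5, 2.2, 21.5, 6.3, 27.8, 27.7, 2.5, 0.9, 10.4, 14.0, 6.7; M̄R̄ = 148.3000 / 15 = 9.8867
LCL = X̄ − 3·M̄R̄/d₂ = 765.0000 − 3 × 9.8867 / 1.128 = 738.7057

738.706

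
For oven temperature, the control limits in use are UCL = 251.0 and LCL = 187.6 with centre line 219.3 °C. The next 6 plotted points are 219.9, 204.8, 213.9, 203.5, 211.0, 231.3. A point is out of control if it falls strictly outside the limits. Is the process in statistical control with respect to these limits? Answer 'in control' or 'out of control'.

in control

All 6 points lie within [187.6, 251.0].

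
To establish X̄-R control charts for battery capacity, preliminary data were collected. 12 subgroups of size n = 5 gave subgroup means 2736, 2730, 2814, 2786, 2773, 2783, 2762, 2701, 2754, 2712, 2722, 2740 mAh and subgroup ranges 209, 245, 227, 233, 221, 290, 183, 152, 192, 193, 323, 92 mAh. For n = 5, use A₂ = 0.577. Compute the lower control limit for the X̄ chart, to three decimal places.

2627.990

X̄̄ = (2736 + 2730 + 2814 + 2786 + 2773 + 2783 + 2762 + 2701 + 2754 + 2712 + 2722 + 2740) / 12 = 33013.0000 / 12 = 2751.0833
R̄ = (209 + 245 + 227 + 233 + 221 + 290 + 183 + 152 + 192 + 193 + 323 + 92) / 12 = 2560.0000 / 12 = 213.3333
LCL = X̄̄ − A₂·R̄ = 2751.0833 − 0.577 × 213.3333 = 2627.9900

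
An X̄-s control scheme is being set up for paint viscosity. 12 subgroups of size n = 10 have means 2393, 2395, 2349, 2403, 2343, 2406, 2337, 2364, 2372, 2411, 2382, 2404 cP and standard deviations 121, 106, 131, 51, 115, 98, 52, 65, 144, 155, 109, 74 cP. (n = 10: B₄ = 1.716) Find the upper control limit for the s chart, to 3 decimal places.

s̄ = (121 + 106 + 131 + 51 + 115 + 98 + 52 + 65 + 144 + 155 + 109 + 74) / 12 = 101.7500
UCL_s = B₄·s̄ = 1.716 × 101.7500 = 174.6030

174.603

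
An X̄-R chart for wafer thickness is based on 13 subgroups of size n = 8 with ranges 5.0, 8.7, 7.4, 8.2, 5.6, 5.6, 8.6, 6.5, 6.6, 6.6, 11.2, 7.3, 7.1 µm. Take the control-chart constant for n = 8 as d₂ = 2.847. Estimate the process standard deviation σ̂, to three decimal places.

2.551

R̄ = (5.0 + 8.7 + 7.4 + 8.2 + 5.6 + 5.6 + 8.6 + 6.5 + 6.6 + 6.6 + 11.2 + 7.3 + 7.1) / 13 = 7.2615
σ̂ = R̄ / d₂ = 7.2615 / 2.847 = 2.5506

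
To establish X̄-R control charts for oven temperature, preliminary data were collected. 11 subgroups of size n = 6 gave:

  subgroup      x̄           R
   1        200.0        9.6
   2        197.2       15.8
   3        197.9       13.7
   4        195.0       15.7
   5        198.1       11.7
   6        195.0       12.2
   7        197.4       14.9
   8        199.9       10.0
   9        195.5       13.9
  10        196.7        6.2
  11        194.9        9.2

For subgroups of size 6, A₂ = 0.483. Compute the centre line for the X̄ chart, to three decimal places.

X̄̄ = (200.0 + 197.2 + 197.9 + 195.0 + 198.1 + 195.0 + 197.4 + 199.9 + 195.5 + 196.7 + 194.9) / 11 = 2167.6000 / 11 = 197.0545
CL = X̄̄ = 197.0545

197.055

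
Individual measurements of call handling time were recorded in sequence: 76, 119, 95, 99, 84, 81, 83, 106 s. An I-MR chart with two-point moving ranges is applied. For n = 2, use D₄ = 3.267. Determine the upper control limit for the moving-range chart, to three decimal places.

Moving ranges: 43, 24, 4, 15, 3, 2, 23; M̄R̄ = 114.0000 / 7 = 16.2857
UCL_MR = D₄·M̄R̄ = 3.267 × 16.2857 = 53.2054

53.205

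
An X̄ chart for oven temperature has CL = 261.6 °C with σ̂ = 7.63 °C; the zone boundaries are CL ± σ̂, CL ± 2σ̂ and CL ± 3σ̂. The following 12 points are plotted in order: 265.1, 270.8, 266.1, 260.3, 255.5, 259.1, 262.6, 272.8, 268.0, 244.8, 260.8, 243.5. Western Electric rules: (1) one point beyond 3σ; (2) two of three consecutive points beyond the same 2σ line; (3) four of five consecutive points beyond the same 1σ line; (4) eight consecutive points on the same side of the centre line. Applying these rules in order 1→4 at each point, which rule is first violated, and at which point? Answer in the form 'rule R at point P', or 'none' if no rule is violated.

Zone of each point (C = within 1σ̂, B = 1σ̂–2σ̂, A = 2σ̂–3σ̂, * = beyond 3σ̂; sign = side of CL): 1:+C, 2:+B, 3:+C, 4:-C, 5:-C, 6:-C, 7:+C, 8:+B, 9:+C, 10:-A, 11:-C, 12:-A
Rule 2 (two of three consecutive points beyond the same 2σ limit) is satisfied at point 12.

rule 2 at point 12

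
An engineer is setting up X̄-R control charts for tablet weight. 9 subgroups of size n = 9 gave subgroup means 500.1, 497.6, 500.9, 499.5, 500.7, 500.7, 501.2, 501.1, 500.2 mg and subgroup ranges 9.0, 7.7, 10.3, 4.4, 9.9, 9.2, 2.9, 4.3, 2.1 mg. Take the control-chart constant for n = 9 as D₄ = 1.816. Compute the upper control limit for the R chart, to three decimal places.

12.066

R̄ = (9.0 + 7.7 + 10.3 + 4.4 + 9.9 + 9.2 + 2.9 + 4.3 + 2.1) / 9 = 59.8000 / 9 = 6.6444
UCL_R = D₄·R̄ = 1.816 × 6.6444 = 12.0663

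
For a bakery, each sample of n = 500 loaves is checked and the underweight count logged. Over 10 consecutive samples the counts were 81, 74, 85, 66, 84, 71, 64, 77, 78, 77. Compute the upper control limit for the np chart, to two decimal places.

99.74

p̄ = Σdᵢ / (k·n) = 757 / (10 × 500) = 0.15140
UCL = np̄ + 3·√(np̄(1−p̄)) = 75.7000 + 3 × √(75.7000×0.84860) = 75.7000 + 3 × 8.0149 = 99.7448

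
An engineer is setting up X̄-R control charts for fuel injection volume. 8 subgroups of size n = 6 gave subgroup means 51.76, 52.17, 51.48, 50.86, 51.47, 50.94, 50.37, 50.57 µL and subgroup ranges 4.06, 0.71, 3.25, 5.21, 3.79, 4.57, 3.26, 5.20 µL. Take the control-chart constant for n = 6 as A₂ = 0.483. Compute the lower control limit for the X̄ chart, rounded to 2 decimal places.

X̄̄ = (51.76 + 52.17 + 51.48 + 50.86 + 51.47 + 50.94 + 50.37 + 50.57) / 8 = 409.6200 / 8 = 51.2025
R̄ = (4.06 + 0.71 + 3.25 + 5.21 + 3.79 + 4.57 + 3.26 + 5.20) / 8 = 30.0500 / 8 = 3.7563
LCL = X̄̄ − A₂·R̄ = 51.2025 − 0.483 × 3.7563 = 49.3882

49.39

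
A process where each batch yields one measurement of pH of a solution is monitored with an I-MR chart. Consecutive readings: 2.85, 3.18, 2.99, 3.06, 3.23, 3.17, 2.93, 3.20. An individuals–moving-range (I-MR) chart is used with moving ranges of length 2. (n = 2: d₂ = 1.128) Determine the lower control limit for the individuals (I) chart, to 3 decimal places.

X̄ = (2.85 + 3.18 + 2.99 + 3.06 + 3.23 + 3.17 + 2.93 + 3.20) / 8 = 3.0762
Moving ranges: 0.33, 0.19, 0.07, 0.17, 0.06, 0.24, 0.27; M̄R̄ = 1.3300 / 7 = 0.1900
LCL = X̄ − 3·M̄R̄/d₂ = 3.0762 − 3 × 0.1900 / 1.128 = 2.5709

2.571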